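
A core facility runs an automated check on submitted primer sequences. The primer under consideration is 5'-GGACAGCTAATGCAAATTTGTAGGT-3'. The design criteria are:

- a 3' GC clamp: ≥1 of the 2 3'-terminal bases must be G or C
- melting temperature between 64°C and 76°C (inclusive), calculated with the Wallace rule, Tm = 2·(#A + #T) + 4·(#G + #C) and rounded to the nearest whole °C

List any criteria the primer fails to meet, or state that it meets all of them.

Base counts: A=8, T=7, G=7, C=3 (length 25).
GC clamp: 3' end GT has 1 G/C ✓
Tm: Tm = 2·15 + 4·10 = 70°C ✓

Meets all criteria.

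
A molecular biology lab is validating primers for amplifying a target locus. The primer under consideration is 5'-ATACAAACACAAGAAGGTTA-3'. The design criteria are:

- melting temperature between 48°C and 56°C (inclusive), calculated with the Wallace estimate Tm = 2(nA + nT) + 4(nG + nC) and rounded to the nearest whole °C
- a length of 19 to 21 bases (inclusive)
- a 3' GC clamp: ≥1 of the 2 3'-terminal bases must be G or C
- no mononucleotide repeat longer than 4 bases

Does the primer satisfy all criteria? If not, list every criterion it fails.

Fails: GC clamp.

Base counts: A=11, T=3, G=3, C=3 (length 20).
Tm: Tm = 2·14 + 4·6 = 52°C ✓
length: length 20 ✓
GC clamp: 3' end TA has 0 G/C, need ≥1 ✗
homopolymer run: longest run = 3 ✓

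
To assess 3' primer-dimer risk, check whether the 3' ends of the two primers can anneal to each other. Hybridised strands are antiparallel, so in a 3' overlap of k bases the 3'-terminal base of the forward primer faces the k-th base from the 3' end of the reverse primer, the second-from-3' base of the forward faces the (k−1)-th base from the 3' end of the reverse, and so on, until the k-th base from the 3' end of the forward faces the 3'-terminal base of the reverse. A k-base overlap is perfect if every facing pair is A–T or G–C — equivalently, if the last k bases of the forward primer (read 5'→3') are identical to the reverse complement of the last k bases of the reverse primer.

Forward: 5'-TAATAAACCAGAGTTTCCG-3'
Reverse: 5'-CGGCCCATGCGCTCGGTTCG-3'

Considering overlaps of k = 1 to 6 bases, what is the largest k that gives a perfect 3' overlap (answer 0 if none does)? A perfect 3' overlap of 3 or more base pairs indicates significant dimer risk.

Last 6 bases (5'→3') — forward …TTTCCG, reverse …GGTTCG.
Reverse complement of the reverse primer's last 6 bases: CGAACC; its first k bases are the reverse complement of the reverse primer's last k bases, so a perfect k-base overlap needs the forward primer's last k bases to equal them.
Comparing (forward last k vs required): k=1: G vs C ✗; k=2: CG vs CG ✓; k=3: CCG vs CGA ✗; k=4: TCCG vs CGAA ✗; k=5: TTCCG vs CGAAC ✗; k=6: TTTCCG vs CGAACC ✗.
Only k = 2 is perfect, so the longest perfect 3' overlap is 2.

Longest perfect overlap: 2 complementary base pairs; below the dimer-risk threshold (threshold 3).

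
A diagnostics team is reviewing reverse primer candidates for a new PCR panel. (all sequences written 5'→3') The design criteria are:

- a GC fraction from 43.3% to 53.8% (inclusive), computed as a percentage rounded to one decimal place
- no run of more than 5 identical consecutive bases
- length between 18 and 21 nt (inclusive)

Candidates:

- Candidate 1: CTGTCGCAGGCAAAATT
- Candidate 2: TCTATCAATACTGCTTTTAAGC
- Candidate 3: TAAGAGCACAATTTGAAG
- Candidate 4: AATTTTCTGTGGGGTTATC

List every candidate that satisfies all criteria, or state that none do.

None of the candidates satisfy all criteria.

Candidate 1 (17 nt, A=5 T=4 G=4 C=4): GC 8/17 = 47.1% ✓; longest run = 4 ✓; length 17, outside 18–21 ✗ — fails.
Candidate 2 (22 nt, A=6 T=9 G=2 C=5): GC 7/22 = 31.8%, outside 43.3–53.8% ✗; longest run = 4 ✓; length 22, outside 18–21 ✗ — fails.
Candidate 3 (18 nt, A=8 T=4 G=4 C=2): GC 6/18 = 33.3%, outside 43.3–53.8% ✗; longest run = 3 ✓; length 18 ✓ — fails.
Candidate 4 (19 nt, A=3 T=9 G=5 C=2): GC 7/19 = 36.8%, outside 43.3–53.8% ✗; longest run = 4 ✓; length 19 ✓ — fails.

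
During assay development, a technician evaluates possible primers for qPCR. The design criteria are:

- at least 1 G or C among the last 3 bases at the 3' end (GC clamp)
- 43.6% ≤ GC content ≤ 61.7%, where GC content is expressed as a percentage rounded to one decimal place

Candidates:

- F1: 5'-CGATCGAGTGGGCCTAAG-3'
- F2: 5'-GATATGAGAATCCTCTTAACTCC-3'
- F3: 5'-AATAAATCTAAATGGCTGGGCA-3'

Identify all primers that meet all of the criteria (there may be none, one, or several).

F1 only.

F1 (18 nt, A=4 T=3 G=7 C=4): 3' end AAG has 1 G/C ✓; GC 11/18 = 61.1% ✓ — passes.
F2 (23 nt, A=7 T=7 G=3 C=6): 3' end TCC has 2 G/C ✓; GC 9/23 = 39.1%, outside 43.6–61.7% ✗ — fails.
F3 (22 nt, A=9 T=5 G=5 C=3): 3' end GCA has 2 G/C ✓; GC 8/22 = 36.4%, outside 43.6–61.7% ✗ — fails.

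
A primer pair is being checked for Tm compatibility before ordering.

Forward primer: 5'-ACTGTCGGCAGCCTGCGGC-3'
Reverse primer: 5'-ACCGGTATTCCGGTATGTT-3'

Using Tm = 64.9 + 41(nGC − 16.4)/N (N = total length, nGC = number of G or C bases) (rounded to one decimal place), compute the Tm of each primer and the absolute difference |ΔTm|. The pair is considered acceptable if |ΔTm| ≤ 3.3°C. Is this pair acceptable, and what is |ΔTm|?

Forward: G+C = 14, N = 19 → Tm = 64.9 + 41·(14 − 16.4)/19 = 59.7°C.
Reverse: G+C = 9, N = 19 → Tm = 64.9 + 41·(9 − 16.4)/19 = 48.9°C.
|ΔTm| = |59.7 − 48.9| = 10.8°C, > 3.3°C.

|ΔTm| = 10.8°C; the pair is not acceptable.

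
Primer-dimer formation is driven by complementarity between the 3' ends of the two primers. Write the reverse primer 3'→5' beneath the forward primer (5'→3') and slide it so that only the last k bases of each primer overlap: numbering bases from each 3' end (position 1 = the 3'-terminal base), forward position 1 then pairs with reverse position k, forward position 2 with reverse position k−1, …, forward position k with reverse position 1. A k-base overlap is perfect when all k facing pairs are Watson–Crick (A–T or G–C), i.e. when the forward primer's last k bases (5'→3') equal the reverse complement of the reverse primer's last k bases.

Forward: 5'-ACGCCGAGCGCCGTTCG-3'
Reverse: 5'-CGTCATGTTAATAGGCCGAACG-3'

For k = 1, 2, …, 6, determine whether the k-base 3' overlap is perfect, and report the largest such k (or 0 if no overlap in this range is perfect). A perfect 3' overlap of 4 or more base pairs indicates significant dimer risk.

Longest perfect overlap: 6 complementary base pairs; significant dimer risk (threshold 4).

Last 6 bases (5'→3') — forward …CGTTCG, reverse …CGAACG.
Reverse complement of the reverse primer's last 6 bases: CGTTCG; its first k bases are the reverse complement of the reverse primer's last k bases, so a perfect k-base overlap needs the forward primer's last k bases to equal them.
Comparing (forward last k vs required): k=1: G vs C ✗; k=2: CG vs CG ✓; k=3: TCG vs CGT ✗; k=4: TTCG vs CGTT ✗; k=5: GTTCG vs CGTTC ✗; k=6: CGTTCG vs CGTTCG ✓.
Perfect overlaps at k = 2, 6; the largest is 6.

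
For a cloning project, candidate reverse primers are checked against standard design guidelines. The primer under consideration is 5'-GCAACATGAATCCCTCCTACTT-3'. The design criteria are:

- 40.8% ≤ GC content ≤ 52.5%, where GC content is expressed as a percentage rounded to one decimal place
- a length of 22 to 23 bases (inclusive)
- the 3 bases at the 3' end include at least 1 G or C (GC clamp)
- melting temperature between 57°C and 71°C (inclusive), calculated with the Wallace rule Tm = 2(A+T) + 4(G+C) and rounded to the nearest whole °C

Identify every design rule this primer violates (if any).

Base counts: A=6, T=6, G=2, C=8 (length 22).
GC content: GC 10/22 = 45.5% ✓
length: length 22 ✓
GC clamp: 3' end CTT has 1 G/C ✓
Tm: Tm = 2·12 + 4·10 = 64°C ✓

Meets all criteria.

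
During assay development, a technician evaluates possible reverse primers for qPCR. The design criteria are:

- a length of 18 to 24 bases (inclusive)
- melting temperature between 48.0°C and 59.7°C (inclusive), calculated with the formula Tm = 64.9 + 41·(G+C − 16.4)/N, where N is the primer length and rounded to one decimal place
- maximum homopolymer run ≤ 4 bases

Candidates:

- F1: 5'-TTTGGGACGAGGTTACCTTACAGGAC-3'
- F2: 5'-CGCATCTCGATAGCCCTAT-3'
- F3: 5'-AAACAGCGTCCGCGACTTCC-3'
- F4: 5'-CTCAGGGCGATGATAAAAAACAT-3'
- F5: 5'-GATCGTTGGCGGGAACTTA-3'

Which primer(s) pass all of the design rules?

F1 (26 nt, A=6 T=7 G=8 C=5): length 26, outside 18–24 ✗; Tm = 64.9 + 41·(13 − 16.4)/26 = 59.5°C ✓; longest run = 3 ✓ — fails.
F2 (19 nt, A=4 T=5 G=3 C=7): length 19 ✓; Tm = 64.9 + 41·(10 − 16.4)/19 = 51.1°C ✓; longest run = 3 ✓ — passes.
F3 (20 nt, A=5 T=3 G=4 C=8): length 20 ✓; Tm = 64.9 + 41·(12 − 16.4)/20 = 55.9°C ✓; longest run = 3 ✓ — passes.
F4 (23 nt, A=10 T=4 G=5 C=4): length 23 ✓; Tm = 64.9 + 41·(9 − 16.4)/23 = 51.7°C ✓; longest run = 6, exceeds 4 ✗ — fails.
F5 (19 nt, A=4 T=5 G=7 C=3): length 19 ✓; Tm = 64.9 + 41·(10 − 16.4)/19 = 51.1°C ✓; longest run = 3 ✓ — passes.

F2, F3 and F5.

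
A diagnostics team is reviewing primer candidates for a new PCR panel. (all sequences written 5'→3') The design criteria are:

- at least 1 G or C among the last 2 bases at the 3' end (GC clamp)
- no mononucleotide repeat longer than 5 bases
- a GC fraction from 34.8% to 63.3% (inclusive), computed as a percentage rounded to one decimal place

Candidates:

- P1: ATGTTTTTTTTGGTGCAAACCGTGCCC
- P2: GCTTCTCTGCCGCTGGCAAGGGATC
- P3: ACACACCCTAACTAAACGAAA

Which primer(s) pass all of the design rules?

P1 (27 nt, A=4 T=11 G=6 C=6): 3' end CC has 2 G/C ✓; longest run = 8, exceeds 5 ✗; GC 12/27 = 44.4% ✓ — fails.
P2 (25 nt, A=3 T=6 G=8 C=8): 3' end TC has 1 G/C ✓; longest run = 3 ✓; GC 16/25 = 64.0%, outside 34.8–63.3% ✗ — fails.
P3 (21 nt, A=11 T=2 G=1 C=7): 3' end AA has 0 G/C, need ≥1 ✗; longest run = 3 ✓; GC 8/21 = 38.1% ✓ — fails.

None of the candidates satisfy all criteria.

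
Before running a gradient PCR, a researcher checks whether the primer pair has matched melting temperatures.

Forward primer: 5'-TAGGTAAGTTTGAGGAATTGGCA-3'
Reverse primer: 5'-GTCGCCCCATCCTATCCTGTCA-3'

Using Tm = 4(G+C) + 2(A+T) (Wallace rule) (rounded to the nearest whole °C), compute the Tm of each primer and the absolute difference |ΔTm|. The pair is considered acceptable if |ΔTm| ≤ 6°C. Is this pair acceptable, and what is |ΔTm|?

|ΔTm| = 6°C; the pair is acceptable.

Forward: A=7 T=7 G=8 C=1 → Tm = 2·14 + 4·9 = 64°C.
Reverse: A=3 T=6 G=3 C=10 → Tm = 2·9 + 4·13 = 70°C.
|ΔTm| = |64 − 70| = 6°C, ≤ 6°C.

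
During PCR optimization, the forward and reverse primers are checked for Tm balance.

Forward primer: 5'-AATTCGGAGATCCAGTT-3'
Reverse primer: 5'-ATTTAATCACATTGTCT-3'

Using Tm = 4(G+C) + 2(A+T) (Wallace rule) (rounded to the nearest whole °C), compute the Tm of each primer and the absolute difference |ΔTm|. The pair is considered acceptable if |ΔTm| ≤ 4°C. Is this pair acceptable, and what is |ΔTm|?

Forward: A=5 T=5 G=4 C=3 → Tm = 2·10 + 4·7 = 48°C.
Reverse: A=5 T=8 G=1 C=3 → Tm = 2·13 + 4·4 = 42°C.
|ΔTm| = |48 − 42| = 6°C, > 4°C.

|ΔTm| = 6°C; the pair is not acceptable.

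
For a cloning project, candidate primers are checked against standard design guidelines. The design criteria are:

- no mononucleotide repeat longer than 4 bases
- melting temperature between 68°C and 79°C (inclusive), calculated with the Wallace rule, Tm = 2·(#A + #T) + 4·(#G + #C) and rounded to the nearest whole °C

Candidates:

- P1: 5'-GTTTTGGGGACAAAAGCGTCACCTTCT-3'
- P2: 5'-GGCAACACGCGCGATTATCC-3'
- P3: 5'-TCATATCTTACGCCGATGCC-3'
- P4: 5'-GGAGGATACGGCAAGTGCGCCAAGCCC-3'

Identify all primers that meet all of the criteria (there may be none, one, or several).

None of the candidates satisfy all criteria.

P1 (27 nt, A=6 T=8 G=7 C=6): longest run = 4 ✓; Tm = 2·14 + 4·13 = 80°C, outside 68–79°C ✗ — fails.
P2 (20 nt, A=5 T=3 G=5 C=7): longest run = 2 ✓; Tm = 2·8 + 4·12 = 64°C, outside 68–79°C ✗ — fails.
P3 (20 nt, A=4 T=6 G=3 C=7): longest run = 2 ✓; Tm = 2·10 + 4·10 = 60°C, outside 68–79°C ✗ — fails.
P4 (27 nt, A=7 T=2 G=10 C=8): longest run = 3 ✓; Tm = 2·9 + 4·18 = 90°C, outside 68–79°C ✗ — fails.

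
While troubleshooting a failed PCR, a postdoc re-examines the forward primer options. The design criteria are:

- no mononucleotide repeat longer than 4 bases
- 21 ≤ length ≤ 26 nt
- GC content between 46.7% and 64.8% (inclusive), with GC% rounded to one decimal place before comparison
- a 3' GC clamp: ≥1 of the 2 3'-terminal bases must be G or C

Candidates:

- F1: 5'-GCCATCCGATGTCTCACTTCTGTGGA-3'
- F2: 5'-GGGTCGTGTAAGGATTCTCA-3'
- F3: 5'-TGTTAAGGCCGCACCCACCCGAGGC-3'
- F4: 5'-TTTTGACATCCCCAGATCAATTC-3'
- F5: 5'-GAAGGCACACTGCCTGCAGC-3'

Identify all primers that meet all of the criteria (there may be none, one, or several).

F1 only.

F1 (26 nt, A=4 T=8 G=6 C=8): longest run = 2 ✓; length 26 ✓; GC 14/26 = 53.8% ✓; 3' end GA has 1 G/C ✓ — passes.
F2 (20 nt, A=4 T=6 G=7 C=3): longest run = 3 ✓; length 20, outside 21–26 ✗; GC 10/20 = 50.0% ✓; 3' end CA has 1 G/C ✓ — fails.
F3 (25 nt, A=5 T=3 G=7 C=10): longest run = 3 ✓; length 25 ✓; GC 17/25 = 68.0%, outside 46.7–64.8% ✗; 3' end GC has 2 G/C ✓ — fails.
F4 (23 nt, A=6 T=8 G=2 C=7): longest run = 4 ✓; length 23 ✓; GC 9/23 = 39.1%, outside 46.7–64.8% ✗; 3' end TC has 1 G/C ✓ — fails.
F5 (20 nt, A=5 T=2 G=6 C=7): longest run = 2 ✓; length 20, outside 21–26 ✗; GC 13/20 = 65.0%, outside 46.7–64.8% ✗; 3' end GC has 2 G/C ✓ — fails.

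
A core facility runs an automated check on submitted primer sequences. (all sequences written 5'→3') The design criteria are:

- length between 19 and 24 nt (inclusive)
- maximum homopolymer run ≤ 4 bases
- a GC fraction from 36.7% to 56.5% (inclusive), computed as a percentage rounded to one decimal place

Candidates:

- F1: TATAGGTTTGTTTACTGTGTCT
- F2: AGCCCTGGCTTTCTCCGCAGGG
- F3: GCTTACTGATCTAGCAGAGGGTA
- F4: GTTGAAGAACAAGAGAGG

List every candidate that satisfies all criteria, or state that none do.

F1 (22 nt, A=3 T=12 G=5 C=2): length 22 ✓; longest run = 3 ✓; GC 7/22 = 31.8%, outside 36.7–56.5% ✗ — fails.
F2 (22 nt, A=2 T=5 G=7 C=8): length 22 ✓; longest run = 3 ✓; GC 15/22 = 68.2%, outside 36.7–56.5% ✗ — fails.
F3 (23 nt, A=6 T=6 G=7 C=4): length 23 ✓; longest run = 3 ✓; GC 11/23 = 47.8% ✓ — passes.
F4 (18 nt, A=8 T=2 G=7 C=1): length 18, outside 19–24 ✗; longest run = 2 ✓; GC 8/18 = 44.4% ✓ — fails.

F3 only.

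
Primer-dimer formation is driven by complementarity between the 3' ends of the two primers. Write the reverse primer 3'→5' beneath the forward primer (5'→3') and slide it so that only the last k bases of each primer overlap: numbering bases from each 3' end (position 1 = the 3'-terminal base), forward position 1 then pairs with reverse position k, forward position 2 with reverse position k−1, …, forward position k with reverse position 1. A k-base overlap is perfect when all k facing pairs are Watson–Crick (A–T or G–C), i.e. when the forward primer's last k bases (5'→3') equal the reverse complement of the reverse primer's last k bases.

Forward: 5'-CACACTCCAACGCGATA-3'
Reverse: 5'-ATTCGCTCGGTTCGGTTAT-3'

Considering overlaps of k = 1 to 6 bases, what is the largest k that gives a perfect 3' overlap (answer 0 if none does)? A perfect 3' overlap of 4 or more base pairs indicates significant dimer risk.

Longest perfect overlap: 3 complementary base pairs; below the dimer-risk threshold (threshold 4).

Last 6 bases (5'→3') — forward …GCGATA, reverse …GGTTAT.
Reverse complement of the reverse primer's last 6 bases: ATAACC; its first k bases are the reverse complement of the reverse primer's last k bases, so a perfect k-base overlap needs the forward primer's last k bases to equal them.
Comparing (forward last k vs required): k=1: A vs A ✓; k=2: TA vs AT ✗; k=3: ATA vs ATA ✓; k=4: GATA vs ATAA ✗; k=5: CGATA vs ATAAC ✗; k=6: GCGATA vs ATAACC ✗.
Perfect overlaps at k = 1, 3; the largest is 3.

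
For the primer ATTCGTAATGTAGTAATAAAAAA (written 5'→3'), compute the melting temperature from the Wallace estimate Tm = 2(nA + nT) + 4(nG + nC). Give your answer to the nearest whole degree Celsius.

54°C

Base counts: A=12, T=7, G=3, C=1 (length 23).
Tm = 2·(12+7) + 4·(3+1) = 2·19 + 4·4 = 38 + 16 = 54°C.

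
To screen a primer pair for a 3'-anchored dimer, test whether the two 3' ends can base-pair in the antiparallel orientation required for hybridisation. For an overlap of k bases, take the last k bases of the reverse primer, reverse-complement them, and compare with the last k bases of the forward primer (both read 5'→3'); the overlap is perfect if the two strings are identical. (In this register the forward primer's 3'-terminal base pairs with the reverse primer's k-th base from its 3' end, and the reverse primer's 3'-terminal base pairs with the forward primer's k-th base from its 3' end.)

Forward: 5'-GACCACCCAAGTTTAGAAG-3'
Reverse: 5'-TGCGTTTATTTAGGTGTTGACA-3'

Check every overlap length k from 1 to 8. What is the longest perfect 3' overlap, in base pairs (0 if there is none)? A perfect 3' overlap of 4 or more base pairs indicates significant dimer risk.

Last 8 bases (5'→3') — forward …TTTAGAAG, reverse …TGTTGACA.
Reverse complement of the reverse primer's last 8 bases: TGTCAACA; its first k bases are the reverse complement of the reverse primer's last k bases, so a perfect k-base overlap needs the forward primer's last k bases to equal them.
Comparing (forward last k vs required): k=1: G vs T ✗; k=2: AG vs TG ✗; k=3: AAG vs TGT ✗; k=4: GAAG vs TGTC ✗; k=5: AGAAG vs TGTCA ✗; k=6: TAGAAG vs TGTCAA ✗; k=7: TTAGAAG vs TGTCAAC ✗; k=8: TTTAGAAG vs TGTCAACA ✗.
No overlap length from 1 to 8 is perfect, so the longest perfect 3' overlap is 0.

Longest perfect overlap: 0 complementary base pairs; below the dimer-risk threshold (threshold 4).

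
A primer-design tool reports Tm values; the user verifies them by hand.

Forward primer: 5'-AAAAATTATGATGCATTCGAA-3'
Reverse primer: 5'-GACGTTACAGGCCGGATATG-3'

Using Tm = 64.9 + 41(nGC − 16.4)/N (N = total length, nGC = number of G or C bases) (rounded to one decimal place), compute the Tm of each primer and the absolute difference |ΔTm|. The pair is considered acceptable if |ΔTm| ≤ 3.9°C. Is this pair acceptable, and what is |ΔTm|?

Forward: G+C = 5, N = 21 → Tm = 64.9 + 41·(5 − 16.4)/21 = 42.6°C.
Reverse: G+C = 11, N = 20 → Tm = 64.9 + 41·(11 − 16.4)/20 = 53.8°C.
|ΔTm| = |42.6 − 53.8| = 11.2°C, > 3.9°C.

|ΔTm| = 11.2°C; the pair is not acceptable.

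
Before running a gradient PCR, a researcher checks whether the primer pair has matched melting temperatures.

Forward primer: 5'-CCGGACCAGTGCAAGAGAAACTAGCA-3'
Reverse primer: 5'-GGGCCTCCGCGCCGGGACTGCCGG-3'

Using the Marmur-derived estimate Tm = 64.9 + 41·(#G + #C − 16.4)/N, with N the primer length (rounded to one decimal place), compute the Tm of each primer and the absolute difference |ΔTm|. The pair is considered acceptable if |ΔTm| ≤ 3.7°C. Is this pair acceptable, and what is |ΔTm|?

Forward: G+C = 14, N = 26 → Tm = 64.9 + 41·(14 − 16.4)/26 = 61.1°C.
Reverse: G+C = 21, N = 24 → Tm = 64.9 + 41·(21 − 16.4)/24 = 72.8°C.
|ΔTm| = |61.1 − 72.8| = 11.7°C, > 3.7°C.

|ΔTm| = 11.7°C; the pair is not acceptable.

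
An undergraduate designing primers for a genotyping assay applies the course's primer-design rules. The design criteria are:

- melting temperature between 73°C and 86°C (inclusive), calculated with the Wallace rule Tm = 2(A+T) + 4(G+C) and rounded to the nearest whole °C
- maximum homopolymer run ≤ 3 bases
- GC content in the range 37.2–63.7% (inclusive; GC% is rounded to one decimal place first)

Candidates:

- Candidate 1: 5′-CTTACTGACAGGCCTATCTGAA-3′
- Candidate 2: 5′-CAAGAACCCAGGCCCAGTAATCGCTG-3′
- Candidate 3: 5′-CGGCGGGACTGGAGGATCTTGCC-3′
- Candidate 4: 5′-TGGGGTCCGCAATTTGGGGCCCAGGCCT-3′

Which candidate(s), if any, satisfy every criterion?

Candidate 1 (22 nt, A=6 T=6 G=4 C=6): Tm = 2·12 + 4·10 = 64°C, outside 73–86°C ✗; longest run = 2 ✓; GC 10/22 = 45.5% ✓ — fails.
Candidate 2 (26 nt, A=8 T=3 G=6 C=9): Tm = 2·11 + 4·15 = 82°C ✓; longest run = 3 ✓; GC 15/26 = 57.7% ✓ — passes.
Candidate 3 (23 nt, A=3 T=4 G=10 C=6): Tm = 2·7 + 4·16 = 78°C ✓; longest run = 3 ✓; GC 16/23 = 69.6%, outside 37.2–63.7% ✗ — fails.
Candidate 4 (28 nt, A=3 T=6 G=11 C=8): Tm = 2·9 + 4·19 = 94°C, outside 73–86°C ✗; longest run = 4, exceeds 3 ✗; GC 19/28 = 67.9%, outside 37.2–63.7% ✗ — fails.

Candidate 2 only.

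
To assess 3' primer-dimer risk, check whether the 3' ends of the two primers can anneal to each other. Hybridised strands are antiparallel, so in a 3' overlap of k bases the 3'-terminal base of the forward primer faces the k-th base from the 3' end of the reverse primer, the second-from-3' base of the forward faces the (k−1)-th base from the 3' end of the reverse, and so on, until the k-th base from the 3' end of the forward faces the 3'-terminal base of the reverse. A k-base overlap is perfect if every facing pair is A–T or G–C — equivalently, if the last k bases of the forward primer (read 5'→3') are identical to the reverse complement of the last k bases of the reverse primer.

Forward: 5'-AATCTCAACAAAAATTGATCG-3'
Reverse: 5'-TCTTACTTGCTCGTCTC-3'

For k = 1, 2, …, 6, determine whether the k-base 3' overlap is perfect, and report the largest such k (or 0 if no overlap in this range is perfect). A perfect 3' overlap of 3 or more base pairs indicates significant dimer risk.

Longest perfect overlap: 1 complementary base pair; below the dimer-risk threshold (threshold 3).

Last 6 bases (5'→3') — forward …TGATCG, reverse …CGTCTC.
Reverse complement of the reverse primer's last 6 bases: GAGACG; its first k bases are the reverse complement of the reverse primer's last k bases, so a perfect k-base overlap needs the forward primer's last k bases to equal them.
Comparing (forward last k vs required): k=1: G vs G ✓; k=2: CG vs GA ✗; k=3: TCG vs GAG ✗; k=4: ATCG vs GAGA ✗; k=5: GATCG vs GAGAC ✗; k=6: TGATCG vs GAGACG ✗.
Only k = 1 is perfect, so the longest perfect 3' overlap is 1.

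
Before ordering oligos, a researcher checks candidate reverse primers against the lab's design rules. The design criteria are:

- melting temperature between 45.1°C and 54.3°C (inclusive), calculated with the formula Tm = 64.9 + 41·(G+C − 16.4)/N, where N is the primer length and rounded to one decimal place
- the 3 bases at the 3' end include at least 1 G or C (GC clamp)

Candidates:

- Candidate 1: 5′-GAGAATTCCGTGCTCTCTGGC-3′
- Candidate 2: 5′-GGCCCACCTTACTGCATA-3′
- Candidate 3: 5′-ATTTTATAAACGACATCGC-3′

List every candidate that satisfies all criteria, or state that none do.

Candidate 1 (21 nt, A=3 T=6 G=6 C=6): Tm = 64.9 + 41·(12 − 16.4)/21 = 56.3°C, outside 45.1–54.3°C ✗; 3' end GGC has 3 G/C ✓ — fails.
Candidate 2 (18 nt, A=4 T=4 G=3 C=7): Tm = 64.9 + 41·(10 − 16.4)/18 = 50.3°C ✓; 3' end ATA has 0 G/C, need ≥1 ✗ — fails.
Candidate 3 (19 nt, A=7 T=6 G=2 C=4): Tm = 64.9 + 41·(6 − 16.4)/19 = 42.5°C, outside 45.1–54.3°C ✗; 3' end CGC has 3 G/C ✓ — fails.

None of the candidates satisfy all criteria.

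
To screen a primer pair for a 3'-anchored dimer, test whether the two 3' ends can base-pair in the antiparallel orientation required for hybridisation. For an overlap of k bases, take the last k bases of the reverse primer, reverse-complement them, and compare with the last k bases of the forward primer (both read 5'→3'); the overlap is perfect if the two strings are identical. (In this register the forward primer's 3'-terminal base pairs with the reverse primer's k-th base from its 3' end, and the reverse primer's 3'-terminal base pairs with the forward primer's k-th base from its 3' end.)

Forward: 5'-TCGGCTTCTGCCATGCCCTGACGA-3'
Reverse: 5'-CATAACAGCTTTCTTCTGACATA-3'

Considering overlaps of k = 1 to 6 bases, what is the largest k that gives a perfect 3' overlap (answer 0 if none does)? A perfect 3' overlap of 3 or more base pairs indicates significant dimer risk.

Last 6 bases (5'→3') — forward …TGACGA, reverse …GACATA.
Reverse complement of the reverse primer's last 6 bases: TATGTC; its first k bases are the reverse complement of the reverse primer's last k bases, so a perfect k-base overlap needs the forward primer's last k bases to equal them.
Comparing (forward last k vs required): k=1: A vs T ✗; k=2: GA vs TA ✗; k=3: CGA vs TAT ✗; k=4: ACGA vs TATG ✗; k=5: GACGA vs TATGT ✗; k=6: TGACGA vs TATGTC ✗.
No overlap length from 1 to 6 is perfect, so the longest perfect 3' overlap is 0.

Longest perfect overlap: 0 complementary base pairs; below the dimer-risk threshold (threshold 3).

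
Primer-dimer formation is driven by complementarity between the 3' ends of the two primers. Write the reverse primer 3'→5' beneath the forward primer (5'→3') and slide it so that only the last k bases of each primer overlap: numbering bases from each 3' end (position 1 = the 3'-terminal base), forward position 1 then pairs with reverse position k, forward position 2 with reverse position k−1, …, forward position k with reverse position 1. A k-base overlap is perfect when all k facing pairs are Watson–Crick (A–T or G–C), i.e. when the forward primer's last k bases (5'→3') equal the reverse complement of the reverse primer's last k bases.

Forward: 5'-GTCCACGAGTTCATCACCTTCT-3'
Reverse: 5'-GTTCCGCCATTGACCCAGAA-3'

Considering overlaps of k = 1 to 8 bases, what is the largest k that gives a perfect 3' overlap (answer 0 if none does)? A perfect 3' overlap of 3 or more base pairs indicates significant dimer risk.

Last 8 bases (5'→3') — forward …CACCTTCT, reverse …ACCCAGAA.
Reverse complement of the reverse primer's last 8 bases: TTCTGGGT; its first k bases are the reverse complement of the reverse primer's last k bases, so a perfect k-base overlap needs the forward primer's last k bases to equal them.
Comparing (forward last k vs required): k=1: T vs T ✓; k=2: CT vs TT ✗; k=3: TCT vs TTC ✗; k=4: TTCT vs TTCT ✓; k=5: CTTCT vs TTCTG ✗; k=6: CCTTCT vs TTCTGG ✗; k=7: ACCTTCT vs TTCTGGG ✗; k=8: CACCTTCT vs TTCTGGGT ✗.
Perfect overlaps at k = 1, 4; the largest is 4.

Longest perfect overlap: 4 complementary base pairs; significant dimer risk (threshold 3).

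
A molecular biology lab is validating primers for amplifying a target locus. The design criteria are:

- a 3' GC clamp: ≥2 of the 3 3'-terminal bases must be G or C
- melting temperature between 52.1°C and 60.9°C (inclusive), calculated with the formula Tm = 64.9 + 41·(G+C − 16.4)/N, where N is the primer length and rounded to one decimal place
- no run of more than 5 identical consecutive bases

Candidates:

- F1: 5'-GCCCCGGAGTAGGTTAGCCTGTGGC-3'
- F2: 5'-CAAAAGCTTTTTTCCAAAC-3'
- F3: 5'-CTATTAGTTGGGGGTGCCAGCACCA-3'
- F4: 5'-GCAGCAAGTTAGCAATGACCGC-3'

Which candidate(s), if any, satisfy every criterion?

F1 (25 nt, A=3 T=5 G=10 C=7): 3' end GGC has 3 G/C ✓; Tm = 64.9 + 41·(17 − 16.4)/25 = 65.9°C, outside 52.1–60.9°C ✗; longest run = 4 ✓ — fails.
F2 (19 nt, A=7 T=6 G=1 C=5): 3' end AAC has 1 G/C, need ≥2 ✗; Tm = 64.9 + 41·(6 − 16.4)/19 = 42.5°C, outside 52.1–60.9°C ✗; longest run = 6, exceeds 5 ✗ — fails.
F3 (25 nt, A=5 T=6 G=8 C=6): 3' end CCA has 2 G/C ✓; Tm = 64.9 + 41·(14 − 16.4)/25 = 61.0°C, outside 52.1–60.9°C ✗; longest run = 5 ✓ — fails.
F4 (22 nt, A=7 T=3 G=6 C=6): 3' end CGC has 3 G/C ✓; Tm = 64.9 + 41·(12 − 16.4)/22 = 56.7°C ✓; longest run = 2 ✓ — passes.

F4 only.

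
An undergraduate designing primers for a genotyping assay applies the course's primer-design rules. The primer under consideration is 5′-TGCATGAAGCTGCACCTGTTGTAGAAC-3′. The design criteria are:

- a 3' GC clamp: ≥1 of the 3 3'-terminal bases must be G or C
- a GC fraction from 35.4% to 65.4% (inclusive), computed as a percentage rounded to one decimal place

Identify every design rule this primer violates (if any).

Meets all criteria.

Base counts: A=7, T=7, G=7, C=6 (length 27).
GC clamp: 3' end AAC has 1 G/C ✓
GC content: GC 13/27 = 48.1% ✓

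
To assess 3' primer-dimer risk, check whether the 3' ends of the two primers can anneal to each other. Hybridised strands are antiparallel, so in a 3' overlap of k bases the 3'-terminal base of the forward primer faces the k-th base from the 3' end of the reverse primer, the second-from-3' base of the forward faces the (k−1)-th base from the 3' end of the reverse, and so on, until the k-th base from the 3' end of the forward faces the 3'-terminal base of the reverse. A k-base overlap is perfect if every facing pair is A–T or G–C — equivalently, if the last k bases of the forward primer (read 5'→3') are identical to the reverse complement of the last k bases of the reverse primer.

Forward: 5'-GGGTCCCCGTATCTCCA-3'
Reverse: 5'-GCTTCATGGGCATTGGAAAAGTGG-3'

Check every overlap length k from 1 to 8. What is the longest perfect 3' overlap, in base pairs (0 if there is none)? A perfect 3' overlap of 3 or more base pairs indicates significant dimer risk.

Last 8 bases (5'→3') — forward …TATCTCCA, reverse …AAAAGTGG.
Reverse complement of the reverse primer's last 8 bases: CCACTTTT; its first k bases are the reverse complement of the reverse primer's last k bases, so a perfect k-base overlap needs the forward primer's last k bases to equal them.
Comparing (forward last k vs required): k=1: A vs C ✗; k=2: CA vs CC ✗; k=3: CCA vs CCA ✓; k=4: TCCA vs CCAC ✗; k=5: CTCCA vs CCACT ✗; k=6: TCTCCA vs CCACTT ✗; k=7: ATCTCCA vs CCACTTT ✗; k=8: TATCTCCA vs CCACTTTT ✗.
Only k = 3 is perfect, so the longest perfect 3' overlap is 3.

Longest perfect overlap: 3 complementary base pairs; significant dimer risk (threshold 3).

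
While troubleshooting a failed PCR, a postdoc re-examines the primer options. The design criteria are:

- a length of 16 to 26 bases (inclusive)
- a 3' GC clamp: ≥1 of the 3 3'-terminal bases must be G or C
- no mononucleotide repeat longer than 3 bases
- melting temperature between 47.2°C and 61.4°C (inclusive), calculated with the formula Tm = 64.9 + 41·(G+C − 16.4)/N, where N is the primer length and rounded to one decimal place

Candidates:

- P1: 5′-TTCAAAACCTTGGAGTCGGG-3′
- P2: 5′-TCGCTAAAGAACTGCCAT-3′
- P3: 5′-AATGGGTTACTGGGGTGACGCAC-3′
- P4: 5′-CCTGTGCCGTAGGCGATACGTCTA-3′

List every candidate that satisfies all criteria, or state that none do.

P1 (20 nt, A=5 T=5 G=6 C=4): length 20 ✓; 3' end GGG has 3 G/C ✓; longest run = 4, exceeds 3 ✗; Tm = 64.9 + 41·(10 − 16.4)/20 = 51.8°C ✓ — fails.
P2 (18 nt, A=6 T=4 G=3 C=5): length 18 ✓; 3' end CAT has 1 G/C ✓; longest run = 3 ✓; Tm = 64.9 + 41·(8 − 16.4)/18 = 45.8°C, outside 47.2–61.4°C ✗ — fails.
P3 (23 nt, A=5 T=5 G=9 C=4): length 23 ✓; 3' end CAC has 2 G/C ✓; longest run = 4, exceeds 3 ✗; Tm = 64.9 + 41·(13 − 16.4)/23 = 58.8°C ✓ — fails.
P4 (24 nt, A=4 T=6 G=7 C=7): length 24 ✓; 3' end CTA has 1 G/C ✓; longest run = 2 ✓; Tm = 64.9 + 41·(14 − 16.4)/24 = 60.8°C ✓ — passes.

P4 only.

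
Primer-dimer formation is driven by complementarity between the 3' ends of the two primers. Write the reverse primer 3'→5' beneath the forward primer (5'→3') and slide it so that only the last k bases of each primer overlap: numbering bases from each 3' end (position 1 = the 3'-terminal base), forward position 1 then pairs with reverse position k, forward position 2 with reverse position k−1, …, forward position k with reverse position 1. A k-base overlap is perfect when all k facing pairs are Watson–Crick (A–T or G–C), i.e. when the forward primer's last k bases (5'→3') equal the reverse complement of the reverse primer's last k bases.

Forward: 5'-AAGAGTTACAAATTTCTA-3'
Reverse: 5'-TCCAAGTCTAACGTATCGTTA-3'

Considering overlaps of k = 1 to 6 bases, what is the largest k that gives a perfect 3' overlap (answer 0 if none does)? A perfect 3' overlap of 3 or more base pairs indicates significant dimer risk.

Longest perfect overlap: 2 complementary base pairs; below the dimer-risk threshold (threshold 3).

Last 6 bases (5'→3') — forward …TTTCTA, reverse …TCGTTA.
Reverse complement of the reverse primer's last 6 bases: TAACGA; its first k bases are the reverse complement of the reverse primer's last k bases, so a perfect k-base overlap needs the forward primer's last k bases to equal them.
Comparing (forward last k vs required): k=1: A vs T ✗; k=2: TA vs TA ✓; k=3: CTA vs TAA ✗; k=4: TCTA vs TAAC ✗; k=5: TTCTA vs TAACG ✗; k=6: TTTCTA vs TAACGA ✗.
Only k = 2 is perfect, so the longest perfect 3' overlap is 2.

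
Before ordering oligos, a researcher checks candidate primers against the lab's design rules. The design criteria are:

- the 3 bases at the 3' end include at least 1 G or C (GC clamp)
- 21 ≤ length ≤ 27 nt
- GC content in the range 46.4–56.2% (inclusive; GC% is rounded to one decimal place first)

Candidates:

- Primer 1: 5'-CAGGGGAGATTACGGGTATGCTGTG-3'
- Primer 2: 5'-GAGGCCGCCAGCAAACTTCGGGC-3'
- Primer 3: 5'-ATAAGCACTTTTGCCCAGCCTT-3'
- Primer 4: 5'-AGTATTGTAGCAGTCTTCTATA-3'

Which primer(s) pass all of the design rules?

Primer 1 (25 nt, A=5 T=6 G=11 C=3): 3' end GTG has 2 G/C ✓; length 25 ✓; GC 14/25 = 56.0% ✓ — passes.
Primer 2 (23 nt, A=5 T=2 G=8 C=8): 3' end GGC has 3 G/C ✓; length 23 ✓; GC 16/23 = 69.6%, outside 46.4–56.2% ✗ — fails.
Primer 3 (22 nt, A=5 T=7 G=3 C=7): 3' end CTT has 1 G/C ✓; length 22 ✓; GC 10/22 = 45.5%, outside 46.4–56.2% ✗ — fails.
Primer 4 (22 nt, A=6 T=9 G=4 C=3): 3' end ATA has 0 G/C, need ≥1 ✗; length 22 ✓; GC 7/22 = 31.8%, outside 46.4–56.2% ✗ — fails.

Primer 1 only.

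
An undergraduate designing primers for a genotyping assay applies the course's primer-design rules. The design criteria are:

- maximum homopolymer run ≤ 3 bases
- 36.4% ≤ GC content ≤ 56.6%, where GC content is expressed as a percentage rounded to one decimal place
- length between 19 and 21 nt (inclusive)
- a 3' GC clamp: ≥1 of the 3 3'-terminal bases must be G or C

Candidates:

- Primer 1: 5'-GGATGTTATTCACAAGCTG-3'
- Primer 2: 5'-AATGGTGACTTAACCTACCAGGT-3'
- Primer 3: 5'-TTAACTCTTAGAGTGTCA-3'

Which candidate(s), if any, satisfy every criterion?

Primer 1 (19 nt, A=5 T=6 G=5 C=3): longest run = 2 ✓; GC 8/19 = 42.1% ✓; length 19 ✓; 3' end CTG has 2 G/C ✓ — passes.
Primer 2 (23 nt, A=7 T=6 G=5 C=5): longest run = 2 ✓; GC 10/23 = 43.5% ✓; length 23, outside 19–21 ✗; 3' end GGT has 2 G/C ✓ — fails.
Primer 3 (18 nt, A=5 T=7 G=3 C=3): longest run = 2 ✓; GC 6/18 = 33.3%, outside 36.4–56.6% ✗; length 18, outside 19–21 ✗; 3' end TCA has 1 G/C ✓ — fails.

Primer 1 only.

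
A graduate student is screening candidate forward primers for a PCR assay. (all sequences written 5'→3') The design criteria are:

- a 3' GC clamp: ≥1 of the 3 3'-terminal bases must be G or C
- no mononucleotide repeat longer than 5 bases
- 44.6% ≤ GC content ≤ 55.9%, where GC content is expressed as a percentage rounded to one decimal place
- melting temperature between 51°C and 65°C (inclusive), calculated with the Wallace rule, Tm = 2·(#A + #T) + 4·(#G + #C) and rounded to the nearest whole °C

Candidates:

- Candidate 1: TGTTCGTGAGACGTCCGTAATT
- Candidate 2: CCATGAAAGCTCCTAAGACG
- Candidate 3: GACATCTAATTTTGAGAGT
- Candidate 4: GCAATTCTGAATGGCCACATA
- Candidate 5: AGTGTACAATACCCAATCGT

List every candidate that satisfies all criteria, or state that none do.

Candidate 2 only.

Candidate 1 (22 nt, A=4 T=8 G=6 C=4): 3' end ATT has 0 G/C, need ≥1 ✗; longest run = 2 ✓; GC 10/22 = 45.5% ✓; Tm = 2·12 + 4·10 = 64°C ✓ — fails.
Candidate 2 (20 nt, A=7 T=3 G=4 C=6): 3' end ACG has 2 G/C ✓; longest run = 3 ✓; GC 10/20 = 50.0% ✓; Tm = 2·10 + 4·10 = 60°C ✓ — passes.
Candidate 3 (19 nt, A=6 T=7 G=4 C=2): 3' end AGT has 1 G/C ✓; longest run = 4 ✓; GC 6/19 = 31.6%, outside 44.6–55.9% ✗; Tm = 2·13 + 4·6 = 50°C, outside 51–65°C ✗ — fails.
Candidate 4 (21 nt, A=7 T=5 G=4 C=5): 3' end ATA has 0 G/C, need ≥1 ✗; longest run = 2 ✓; GC 9/21 = 42.9%, outside 44.6–55.9% ✗; Tm = 2·12 + 4·9 = 60°C ✓ — fails.
Candidate 5 (20 nt, A=7 T=5 G=3 C=5): 3' end CGT has 2 G/C ✓; longest run = 3 ✓; GC 8/20 = 40.0%, outside 44.6–55.9% ✗; Tm = 2·12 + 4·8 = 56°C ✓ — fails.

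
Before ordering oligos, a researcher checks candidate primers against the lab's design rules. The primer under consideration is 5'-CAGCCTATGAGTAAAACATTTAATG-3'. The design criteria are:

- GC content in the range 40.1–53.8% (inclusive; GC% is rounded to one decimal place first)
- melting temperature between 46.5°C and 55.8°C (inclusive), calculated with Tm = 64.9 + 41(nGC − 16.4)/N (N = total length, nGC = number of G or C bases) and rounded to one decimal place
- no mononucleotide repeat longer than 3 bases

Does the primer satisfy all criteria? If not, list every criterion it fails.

Base counts: A=10, T=7, G=4, C=4 (length 25).
GC content: GC 8/25 = 32.0%, outside 40.1–53.8% ✗
Tm: Tm = 64.9 + 41·(8 − 16.4)/25 = 51.1°C ✓
homopolymer run: longest run = 4, exceeds 3 ✗

Fails: GC content, homopolymer run.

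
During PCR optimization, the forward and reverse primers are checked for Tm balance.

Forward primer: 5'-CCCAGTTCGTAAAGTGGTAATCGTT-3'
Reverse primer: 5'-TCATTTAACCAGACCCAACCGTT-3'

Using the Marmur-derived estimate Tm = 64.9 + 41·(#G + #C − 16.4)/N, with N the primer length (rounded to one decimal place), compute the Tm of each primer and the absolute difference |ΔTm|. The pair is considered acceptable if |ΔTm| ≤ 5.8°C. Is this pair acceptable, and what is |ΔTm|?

Forward: G+C = 11, N = 25 → Tm = 64.9 + 41·(11 − 16.4)/25 = 56.0°C.
Reverse: G+C = 10, N = 23 → Tm = 64.9 + 41·(10 − 16.4)/23 = 53.5°C.
|ΔTm| = |56.0 − 53.5| = 2.5°C, ≤ 5.8°C.

|ΔTm| = 2.5°C; the pair is acceptable.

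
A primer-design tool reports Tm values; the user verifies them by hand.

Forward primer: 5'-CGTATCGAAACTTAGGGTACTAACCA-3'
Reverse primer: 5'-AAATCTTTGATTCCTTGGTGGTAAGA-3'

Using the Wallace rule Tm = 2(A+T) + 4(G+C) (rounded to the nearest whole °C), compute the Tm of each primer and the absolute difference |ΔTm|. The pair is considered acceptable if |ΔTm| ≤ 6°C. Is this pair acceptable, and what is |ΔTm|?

|ΔTm| = 4°C; the pair is acceptable.

Forward: A=9 T=6 G=5 C=6 → Tm = 2·15 + 4·11 = 74°C.
Reverse: A=7 T=10 G=6 C=3 → Tm = 2·17 + 4·9 = 70°C.
|ΔTm| = |74 − 70| = 4°C, ≤ 6°C.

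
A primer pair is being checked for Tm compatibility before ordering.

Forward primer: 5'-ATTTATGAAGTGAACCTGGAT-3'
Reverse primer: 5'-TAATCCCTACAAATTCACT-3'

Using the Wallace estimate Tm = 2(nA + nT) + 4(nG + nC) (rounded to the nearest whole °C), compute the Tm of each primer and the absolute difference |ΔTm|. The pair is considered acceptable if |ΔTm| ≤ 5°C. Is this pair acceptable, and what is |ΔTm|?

Forward: A=7 T=7 G=5 C=2 → Tm = 2·14 + 4·7 = 56°C.
Reverse: A=7 T=6 G=0 C=6 → Tm = 2·13 + 4·6 = 50°C.
|ΔTm| = |56 − 50| = 6°C, > 5°C.

|ΔTm| = 6°C; the pair is not acceptable.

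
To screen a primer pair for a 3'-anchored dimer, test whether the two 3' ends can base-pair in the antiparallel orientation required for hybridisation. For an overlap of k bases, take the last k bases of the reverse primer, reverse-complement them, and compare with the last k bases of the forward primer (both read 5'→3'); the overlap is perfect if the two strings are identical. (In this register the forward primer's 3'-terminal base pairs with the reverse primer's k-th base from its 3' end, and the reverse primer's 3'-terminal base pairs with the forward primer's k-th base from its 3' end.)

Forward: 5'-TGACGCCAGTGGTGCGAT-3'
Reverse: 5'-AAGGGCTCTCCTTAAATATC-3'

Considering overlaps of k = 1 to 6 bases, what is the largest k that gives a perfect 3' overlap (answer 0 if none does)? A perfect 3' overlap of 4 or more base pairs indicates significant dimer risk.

Last 6 bases (5'→3') — forward …TGCGAT, reverse …AATATC.
Reverse complement of the reverse primer's last 6 bases: GATATT; its first k bases are the reverse complement of the reverse primer's last k bases, so a perfect k-base overlap needs the forward primer's last k bases to equal them.
Comparing (forward last k vs required): k=1: T vs G ✗; k=2: AT vs GA ✗; k=3: GAT vs GAT ✓; k=4: CGAT vs GATA ✗; k=5: GCGAT vs GATAT ✗; k=6: TGCGAT vs GATATT ✗.
Only k = 3 is perfect, so the longest perfect 3' overlap is 3.

Longest perfect overlap: 3 complementary base pairs; below the dimer-risk threshold (threshold 4).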